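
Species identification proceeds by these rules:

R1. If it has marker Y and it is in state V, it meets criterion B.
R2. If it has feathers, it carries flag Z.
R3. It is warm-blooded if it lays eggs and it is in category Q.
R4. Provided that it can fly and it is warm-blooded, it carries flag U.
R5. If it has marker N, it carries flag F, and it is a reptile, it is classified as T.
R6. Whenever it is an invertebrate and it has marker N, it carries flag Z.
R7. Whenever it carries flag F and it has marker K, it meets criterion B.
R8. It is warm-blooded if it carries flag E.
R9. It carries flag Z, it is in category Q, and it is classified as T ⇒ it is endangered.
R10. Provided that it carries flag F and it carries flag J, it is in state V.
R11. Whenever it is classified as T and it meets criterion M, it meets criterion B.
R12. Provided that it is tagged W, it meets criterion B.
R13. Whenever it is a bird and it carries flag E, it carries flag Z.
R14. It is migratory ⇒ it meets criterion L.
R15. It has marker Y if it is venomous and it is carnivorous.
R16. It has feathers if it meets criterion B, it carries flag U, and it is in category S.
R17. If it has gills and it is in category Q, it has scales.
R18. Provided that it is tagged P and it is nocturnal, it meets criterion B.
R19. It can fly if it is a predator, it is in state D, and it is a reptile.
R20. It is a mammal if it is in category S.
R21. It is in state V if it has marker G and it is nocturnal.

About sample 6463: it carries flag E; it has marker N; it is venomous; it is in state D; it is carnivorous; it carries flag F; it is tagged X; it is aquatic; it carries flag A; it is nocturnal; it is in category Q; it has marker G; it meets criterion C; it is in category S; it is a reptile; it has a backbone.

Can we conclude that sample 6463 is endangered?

Forward chaining from the given facts derives: is classified as T, is warm-blooded, has marker Y, is a mammal, is in state V, meets criterion B.
The only rule concluding "it is endangered" is R9, which needs "it carries flag Z"; that is never established.

No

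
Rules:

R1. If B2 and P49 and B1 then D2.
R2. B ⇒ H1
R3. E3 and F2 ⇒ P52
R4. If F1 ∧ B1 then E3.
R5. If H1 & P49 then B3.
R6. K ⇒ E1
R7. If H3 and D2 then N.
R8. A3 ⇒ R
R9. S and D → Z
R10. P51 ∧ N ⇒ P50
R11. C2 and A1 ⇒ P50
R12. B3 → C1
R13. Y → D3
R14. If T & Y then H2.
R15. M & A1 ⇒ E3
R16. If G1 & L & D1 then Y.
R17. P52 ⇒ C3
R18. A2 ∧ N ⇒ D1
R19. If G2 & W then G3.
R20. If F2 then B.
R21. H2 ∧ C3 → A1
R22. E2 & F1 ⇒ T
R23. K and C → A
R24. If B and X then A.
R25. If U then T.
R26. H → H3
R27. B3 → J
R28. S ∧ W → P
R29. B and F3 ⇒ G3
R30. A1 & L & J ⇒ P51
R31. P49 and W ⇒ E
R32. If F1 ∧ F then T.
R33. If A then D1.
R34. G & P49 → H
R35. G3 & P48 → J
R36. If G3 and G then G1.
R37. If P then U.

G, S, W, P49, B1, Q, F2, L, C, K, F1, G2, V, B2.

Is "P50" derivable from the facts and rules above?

Yes

D2  (by R1: B2, P49, B1)
E3  (by R4: F1, B1)
G3  (by R19: G2, W)
B  (by R20: F2)
A  (by R23: K, C)
P  (by R28: S, W)
D1  (by R33: A)
H  (by R34: G, P49)
G1  (by R36: G3, G)
U  (by R37: P)
H1  (by R2: B)
P52  (by R3: E3, F2)
B3  (by R5: H1, P49)
Y  (by R16: G1, L, D1)
C3  (by R17: P52)
T  (by R25: U)
H3  (by R26: H)
J  (by R27: B3)
N  (by R7: H3, D2)
H2  (by R14: T, Y)
A1  (by R21: H2, C3)
P51  (by R30: A1, L, J)
P50  (by R10: P51, N)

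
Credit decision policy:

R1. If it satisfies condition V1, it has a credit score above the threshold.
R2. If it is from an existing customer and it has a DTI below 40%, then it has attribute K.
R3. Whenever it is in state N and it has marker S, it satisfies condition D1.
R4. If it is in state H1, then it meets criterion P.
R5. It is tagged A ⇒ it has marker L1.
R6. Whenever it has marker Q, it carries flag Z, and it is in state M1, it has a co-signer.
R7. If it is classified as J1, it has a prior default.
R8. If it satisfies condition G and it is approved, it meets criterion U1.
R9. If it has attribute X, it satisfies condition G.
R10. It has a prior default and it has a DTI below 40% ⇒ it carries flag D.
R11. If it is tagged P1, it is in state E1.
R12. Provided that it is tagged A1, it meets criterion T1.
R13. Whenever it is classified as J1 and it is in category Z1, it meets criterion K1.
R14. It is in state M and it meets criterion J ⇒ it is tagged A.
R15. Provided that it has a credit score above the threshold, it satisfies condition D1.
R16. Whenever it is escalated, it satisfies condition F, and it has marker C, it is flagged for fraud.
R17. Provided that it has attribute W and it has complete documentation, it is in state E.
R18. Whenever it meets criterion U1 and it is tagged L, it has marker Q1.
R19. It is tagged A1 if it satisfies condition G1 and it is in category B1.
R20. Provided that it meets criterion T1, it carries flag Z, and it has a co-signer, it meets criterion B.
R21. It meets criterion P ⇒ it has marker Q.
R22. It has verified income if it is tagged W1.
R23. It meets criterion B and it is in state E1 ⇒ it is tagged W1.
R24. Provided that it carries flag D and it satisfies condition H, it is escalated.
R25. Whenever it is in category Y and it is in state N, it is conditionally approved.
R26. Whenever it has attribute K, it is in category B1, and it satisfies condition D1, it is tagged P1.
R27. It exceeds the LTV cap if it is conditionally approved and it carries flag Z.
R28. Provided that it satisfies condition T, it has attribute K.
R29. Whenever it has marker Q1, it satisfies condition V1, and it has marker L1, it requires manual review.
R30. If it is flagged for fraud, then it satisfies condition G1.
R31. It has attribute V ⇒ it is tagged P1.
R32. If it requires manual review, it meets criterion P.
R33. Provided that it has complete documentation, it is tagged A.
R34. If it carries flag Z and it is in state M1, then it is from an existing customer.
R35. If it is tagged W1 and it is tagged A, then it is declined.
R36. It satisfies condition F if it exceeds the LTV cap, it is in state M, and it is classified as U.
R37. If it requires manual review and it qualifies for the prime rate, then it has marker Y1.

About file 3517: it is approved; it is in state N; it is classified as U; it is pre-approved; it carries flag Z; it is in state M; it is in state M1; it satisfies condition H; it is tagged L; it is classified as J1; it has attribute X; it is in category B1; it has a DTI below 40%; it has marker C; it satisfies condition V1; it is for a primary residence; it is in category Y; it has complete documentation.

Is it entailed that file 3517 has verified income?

Yes

By R1 (it satisfies condition V1): it has a credit score above the threshold.
By R7 (it is classified as J1): it has a prior default.
By R9 (it has attribute X): it satisfies condition G.
By R10 (it has a prior default, it has a DTI below 40%): it carries flag D.
By R15 (it has a credit score above the threshold): it satisfies condition D1.
By R24 (it carries flag D, it satisfies condition H): it is escalated.
By R25 (it is in category Y, it is in state N): it is conditionally approved.
By R27 (it is conditionally approved, it carries flag Z): it exceeds the LTV cap.
By R33 (it has complete documentation): it is tagged A.
By R34 (it carries flag Z, it is in state M1): it is from an existing customer.
By R36 (it exceeds the LTV cap, it is in state M, it is classified as U): it satisfies condition F.
By R2 (it is from an existing customer, it has a DTI below 40%): it has attribute K.
By R5 (it is tagged A): it has marker L1.
By R8 (it satisfies condition G, it is approved): it meets criterion U1.
By R16 (it is escalated, it satisfies condition F, it has marker C): it is flagged for fraud.
By R18 (it meets criterion U1, it is tagged L): it has marker Q1.
By R26 (it has attribute K, it is in category B1, it satisfies condition D1): it is tagged P1.
By R29 (it has marker Q1, it satisfies condition V1, it has marker L1): it requires manual review.
By R30 (it is flagged for fraud): it satisfies condition G1.
By R32 (it requires manual review): it meets criterion P.
By R11 (it is tagged P1): it is in state E1.
By R19 (it satisfies condition G1, it is in category B1): it is tagged A1.
By R21 (it meets criterion P): it has marker Q.
By R6 (it has marker Q, it carries flag Z, it is in state M1): it has a co-signer.
By R12 (it is tagged A1): it meets criterion T1.
By R20 (it meets criterion T1, it carries flag Z, it has a co-signer): it meets criterion B.
By R23 (it meets criterion B, it is in state E1): it is tagged W1.
By R22 (it is tagged W1): it has verified income.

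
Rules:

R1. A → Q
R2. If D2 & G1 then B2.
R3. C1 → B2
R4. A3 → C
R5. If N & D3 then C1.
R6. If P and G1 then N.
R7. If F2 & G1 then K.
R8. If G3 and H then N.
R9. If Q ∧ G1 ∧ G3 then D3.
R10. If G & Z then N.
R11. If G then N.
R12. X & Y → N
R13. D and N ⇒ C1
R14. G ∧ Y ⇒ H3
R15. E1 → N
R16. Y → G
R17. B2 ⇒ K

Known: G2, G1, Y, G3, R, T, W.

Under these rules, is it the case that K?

No

Forward chaining from the given facts derives: G, N, H3.
Rules concluding K: R7 needs F2; R17 needs B2 — none of these are established.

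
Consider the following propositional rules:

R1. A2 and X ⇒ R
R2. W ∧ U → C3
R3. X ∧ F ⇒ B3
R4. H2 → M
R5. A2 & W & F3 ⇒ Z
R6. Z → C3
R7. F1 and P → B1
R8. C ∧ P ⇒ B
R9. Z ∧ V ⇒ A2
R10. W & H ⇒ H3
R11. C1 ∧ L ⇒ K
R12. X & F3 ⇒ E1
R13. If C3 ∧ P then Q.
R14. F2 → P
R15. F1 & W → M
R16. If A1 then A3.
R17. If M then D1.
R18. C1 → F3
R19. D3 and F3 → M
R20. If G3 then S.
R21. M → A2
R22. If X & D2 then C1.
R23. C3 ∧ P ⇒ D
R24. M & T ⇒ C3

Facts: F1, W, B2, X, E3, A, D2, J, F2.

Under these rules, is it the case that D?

Yes

P  (by R14: F2)
M  (by R15: F1, W)
A2  (by R21: M)
C1  (by R22: X, D2)
F3  (by R18: C1)
Z  (by R5: A2, W, F3)
C3  (by R6: Z)
D  (by R23: C3, P)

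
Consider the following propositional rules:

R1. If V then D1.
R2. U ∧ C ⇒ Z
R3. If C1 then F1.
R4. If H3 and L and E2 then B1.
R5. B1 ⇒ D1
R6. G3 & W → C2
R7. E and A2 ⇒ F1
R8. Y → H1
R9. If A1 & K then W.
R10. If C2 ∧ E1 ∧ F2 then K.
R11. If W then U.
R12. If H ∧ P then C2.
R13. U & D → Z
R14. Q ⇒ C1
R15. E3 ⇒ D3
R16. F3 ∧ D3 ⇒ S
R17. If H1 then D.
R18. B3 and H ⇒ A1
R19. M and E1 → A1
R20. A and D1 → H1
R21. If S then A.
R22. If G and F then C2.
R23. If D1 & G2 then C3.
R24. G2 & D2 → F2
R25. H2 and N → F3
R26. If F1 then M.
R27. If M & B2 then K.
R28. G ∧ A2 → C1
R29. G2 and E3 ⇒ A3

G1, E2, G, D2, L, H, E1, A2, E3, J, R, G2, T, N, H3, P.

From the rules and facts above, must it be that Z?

Forward chaining from the given facts derives: B1, D1, C2, D3, C3, F2, C1, A3, F1, K, M, A1, W, U.
Rules concluding Z: R2 needs C; R13 needs D — none of these are established.

No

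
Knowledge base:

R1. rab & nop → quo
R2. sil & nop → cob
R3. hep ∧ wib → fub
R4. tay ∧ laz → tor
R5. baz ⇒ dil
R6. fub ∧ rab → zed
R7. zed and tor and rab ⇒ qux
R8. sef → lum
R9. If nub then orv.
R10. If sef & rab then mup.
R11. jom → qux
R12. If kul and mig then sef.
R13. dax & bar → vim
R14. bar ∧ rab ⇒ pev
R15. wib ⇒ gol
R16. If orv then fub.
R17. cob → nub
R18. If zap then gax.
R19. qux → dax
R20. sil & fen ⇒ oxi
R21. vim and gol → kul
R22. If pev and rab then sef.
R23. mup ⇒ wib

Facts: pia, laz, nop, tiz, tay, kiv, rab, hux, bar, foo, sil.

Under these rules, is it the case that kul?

cob  (by R2: sil, nop)
tor  (by R4: tay, laz)
pev  (by R14: bar, rab)
nub  (by R17: cob)
sef  (by R22: pev, rab)
orv  (by R9: nub)
mup  (by R10: sef, rab)
fub  (by R16: orv)
wib  (by R23: mup)
zed  (by R6: fub, rab)
qux  (by R7: zed, tor, rab)
gol  (by R15: wib)
dax  (by R19: qux)
vim  (by R13: dax, bar)
kul  (by R21: vim, gol)

Yes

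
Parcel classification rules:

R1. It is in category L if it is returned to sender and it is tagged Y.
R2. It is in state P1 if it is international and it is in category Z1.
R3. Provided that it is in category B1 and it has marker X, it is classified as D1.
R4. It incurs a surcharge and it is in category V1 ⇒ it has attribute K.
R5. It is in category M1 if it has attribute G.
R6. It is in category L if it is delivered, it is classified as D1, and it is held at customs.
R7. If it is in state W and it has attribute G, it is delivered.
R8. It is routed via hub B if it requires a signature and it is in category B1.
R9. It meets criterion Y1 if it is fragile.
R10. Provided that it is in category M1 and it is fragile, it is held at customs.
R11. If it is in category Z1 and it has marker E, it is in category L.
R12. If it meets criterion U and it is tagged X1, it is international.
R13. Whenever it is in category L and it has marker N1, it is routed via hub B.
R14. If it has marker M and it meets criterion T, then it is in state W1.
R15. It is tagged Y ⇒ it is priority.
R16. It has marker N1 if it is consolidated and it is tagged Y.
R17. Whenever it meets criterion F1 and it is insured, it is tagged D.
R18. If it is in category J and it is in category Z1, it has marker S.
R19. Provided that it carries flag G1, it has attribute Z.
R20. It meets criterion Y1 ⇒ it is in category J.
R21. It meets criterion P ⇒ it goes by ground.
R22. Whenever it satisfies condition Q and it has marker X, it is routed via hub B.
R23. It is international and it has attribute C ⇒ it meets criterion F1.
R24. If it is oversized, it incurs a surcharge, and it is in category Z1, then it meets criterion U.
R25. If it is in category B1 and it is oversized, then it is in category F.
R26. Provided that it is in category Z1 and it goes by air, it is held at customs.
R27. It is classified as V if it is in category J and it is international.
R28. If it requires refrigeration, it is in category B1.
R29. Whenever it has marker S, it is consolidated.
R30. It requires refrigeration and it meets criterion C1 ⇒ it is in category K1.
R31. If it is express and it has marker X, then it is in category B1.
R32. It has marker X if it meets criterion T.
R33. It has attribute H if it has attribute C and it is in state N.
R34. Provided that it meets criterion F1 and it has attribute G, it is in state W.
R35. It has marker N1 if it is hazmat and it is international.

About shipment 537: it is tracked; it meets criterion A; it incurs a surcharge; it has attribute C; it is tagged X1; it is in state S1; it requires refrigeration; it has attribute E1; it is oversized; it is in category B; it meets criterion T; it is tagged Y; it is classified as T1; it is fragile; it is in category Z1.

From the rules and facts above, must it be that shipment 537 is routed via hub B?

No

Forward chaining from the given facts derives: meets criterion Y1, is priority, is in category J, meets criterion U, is in category B1, has marker X, is classified as D1, is international, has marker S, meets criterion F1, is in category F, is classified as V, is consolidated, is in state P1, has marker N1.
Rules concluding "it is routed via hub B": R8 needs "it requires a signature"; R13 needs "it is in category L"; R22 needs "it satisfies condition Q" — none of these are established.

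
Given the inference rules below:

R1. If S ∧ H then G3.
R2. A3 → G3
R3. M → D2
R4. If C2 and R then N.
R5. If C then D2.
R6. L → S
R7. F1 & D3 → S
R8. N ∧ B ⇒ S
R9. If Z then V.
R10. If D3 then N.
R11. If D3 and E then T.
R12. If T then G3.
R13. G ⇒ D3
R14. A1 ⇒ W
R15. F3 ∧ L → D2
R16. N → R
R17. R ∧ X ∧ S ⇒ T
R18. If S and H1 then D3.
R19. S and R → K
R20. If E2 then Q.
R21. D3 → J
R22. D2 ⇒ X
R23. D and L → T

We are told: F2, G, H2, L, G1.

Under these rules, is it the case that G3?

Forward chaining from the given facts derives: S, D3, J, N, R, K.
Rules concluding G3: R1 needs H; R2 needs A3; R12 needs T — none of these are established.

No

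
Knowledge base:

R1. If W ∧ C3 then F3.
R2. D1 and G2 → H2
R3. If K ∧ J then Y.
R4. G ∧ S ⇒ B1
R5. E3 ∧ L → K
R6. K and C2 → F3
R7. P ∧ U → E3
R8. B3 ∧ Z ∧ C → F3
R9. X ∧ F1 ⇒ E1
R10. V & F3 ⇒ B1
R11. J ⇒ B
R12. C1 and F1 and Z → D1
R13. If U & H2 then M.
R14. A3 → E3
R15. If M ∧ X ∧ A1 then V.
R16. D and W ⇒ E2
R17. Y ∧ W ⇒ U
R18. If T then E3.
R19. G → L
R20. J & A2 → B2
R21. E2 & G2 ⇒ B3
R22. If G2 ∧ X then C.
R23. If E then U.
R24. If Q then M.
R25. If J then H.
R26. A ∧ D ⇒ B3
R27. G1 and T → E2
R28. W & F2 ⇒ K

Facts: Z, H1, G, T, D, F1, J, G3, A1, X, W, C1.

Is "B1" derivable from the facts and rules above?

No

Forward chaining from the given facts derives: E1, B, D1, E2, E3, L, H, K, Y, U.
Rules concluding B1: R4 needs S; R10 needs V — none of these are established.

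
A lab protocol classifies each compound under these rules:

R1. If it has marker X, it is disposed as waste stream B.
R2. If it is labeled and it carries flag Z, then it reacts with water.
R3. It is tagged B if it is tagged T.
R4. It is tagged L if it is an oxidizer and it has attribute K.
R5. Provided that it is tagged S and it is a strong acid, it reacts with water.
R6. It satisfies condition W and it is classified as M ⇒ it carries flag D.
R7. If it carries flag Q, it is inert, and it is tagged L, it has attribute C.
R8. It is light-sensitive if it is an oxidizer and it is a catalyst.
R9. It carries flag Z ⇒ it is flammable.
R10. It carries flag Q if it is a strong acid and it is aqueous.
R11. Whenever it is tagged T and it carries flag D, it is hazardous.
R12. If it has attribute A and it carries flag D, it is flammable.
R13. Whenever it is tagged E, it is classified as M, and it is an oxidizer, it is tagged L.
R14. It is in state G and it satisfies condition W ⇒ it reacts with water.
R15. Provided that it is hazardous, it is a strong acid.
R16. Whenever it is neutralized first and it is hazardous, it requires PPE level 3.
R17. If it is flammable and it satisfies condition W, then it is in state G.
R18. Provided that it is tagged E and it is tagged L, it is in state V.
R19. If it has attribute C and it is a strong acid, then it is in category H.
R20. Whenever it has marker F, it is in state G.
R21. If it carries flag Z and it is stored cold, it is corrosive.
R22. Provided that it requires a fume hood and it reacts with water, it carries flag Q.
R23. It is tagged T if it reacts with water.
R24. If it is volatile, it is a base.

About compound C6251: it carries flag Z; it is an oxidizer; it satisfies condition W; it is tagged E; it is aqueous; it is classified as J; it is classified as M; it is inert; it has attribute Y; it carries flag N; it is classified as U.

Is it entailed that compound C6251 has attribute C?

By R6 (it satisfies condition W, it is classified as M): it carries flag D.
By R9 (it carries flag Z): it is flammable.
By R13 (it is tagged E, it is classified as M, it is an oxidizer): it is tagged L.
By R17 (it is flammable, it satisfies condition W): it is in state G.
By R14 (it is in state G, it satisfies condition W): it reacts with water.
By R23 (it reacts with water): it is tagged T.
By R11 (it is tagged T, it carries flag D): it is hazardous.
By R15 (it is hazardous): it is a strong acid.
By R10 (it is a strong acid, it is aqueous): it carries flag Q.
By R7 (it carries flag Q, it is inert, it is tagged L): it has attribute C.

Yes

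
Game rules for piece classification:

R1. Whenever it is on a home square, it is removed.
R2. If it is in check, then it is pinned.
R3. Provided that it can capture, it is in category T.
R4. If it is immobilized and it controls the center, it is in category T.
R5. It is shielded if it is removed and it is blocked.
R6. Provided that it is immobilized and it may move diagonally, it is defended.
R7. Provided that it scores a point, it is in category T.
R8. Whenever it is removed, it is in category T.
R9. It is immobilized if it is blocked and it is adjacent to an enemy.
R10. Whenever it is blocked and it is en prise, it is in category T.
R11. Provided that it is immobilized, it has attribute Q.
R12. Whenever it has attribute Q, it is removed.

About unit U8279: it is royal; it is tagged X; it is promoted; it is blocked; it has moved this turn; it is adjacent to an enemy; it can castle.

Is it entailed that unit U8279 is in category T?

Yes

By R9 (it is blocked, it is adjacent to an enemy): it is immobilized.
By R11 (it is immobilized): it has attribute Q.
By R12 (it has attribute Q): it is removed.
By R8 (it is removed): it is in category T.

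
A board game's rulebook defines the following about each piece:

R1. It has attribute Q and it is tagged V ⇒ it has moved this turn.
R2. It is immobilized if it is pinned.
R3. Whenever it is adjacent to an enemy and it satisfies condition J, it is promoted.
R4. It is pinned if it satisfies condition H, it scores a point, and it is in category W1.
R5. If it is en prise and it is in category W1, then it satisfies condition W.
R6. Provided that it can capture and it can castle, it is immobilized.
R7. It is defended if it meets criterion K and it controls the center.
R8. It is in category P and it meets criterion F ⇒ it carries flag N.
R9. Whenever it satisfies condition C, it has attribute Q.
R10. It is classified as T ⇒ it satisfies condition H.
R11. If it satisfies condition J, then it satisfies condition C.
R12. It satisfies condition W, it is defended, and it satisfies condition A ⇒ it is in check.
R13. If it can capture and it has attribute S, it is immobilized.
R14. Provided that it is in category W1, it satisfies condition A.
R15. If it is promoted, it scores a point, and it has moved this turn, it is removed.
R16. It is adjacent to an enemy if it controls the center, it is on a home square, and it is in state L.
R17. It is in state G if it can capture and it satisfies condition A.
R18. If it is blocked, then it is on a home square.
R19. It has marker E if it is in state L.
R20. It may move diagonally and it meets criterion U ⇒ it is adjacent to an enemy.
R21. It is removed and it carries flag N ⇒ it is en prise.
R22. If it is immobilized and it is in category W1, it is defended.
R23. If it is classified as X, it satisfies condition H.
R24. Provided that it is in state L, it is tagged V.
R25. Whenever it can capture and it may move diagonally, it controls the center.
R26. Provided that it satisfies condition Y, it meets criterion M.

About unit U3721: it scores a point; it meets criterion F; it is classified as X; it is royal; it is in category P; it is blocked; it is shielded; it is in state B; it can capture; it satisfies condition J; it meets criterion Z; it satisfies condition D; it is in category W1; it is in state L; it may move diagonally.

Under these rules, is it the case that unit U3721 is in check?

Yes

By R8 (it is in category P, it meets criterion F): it carries flag N.
By R11 (it satisfies condition J): it satisfies condition C.
By R14 (it is in category W1): it satisfies condition A.
By R18 (it is blocked): it is on a home square.
By R23 (it is classified as X): it satisfies condition H.
By R24 (it is in state L): it is tagged V.
By R25 (it can capture, it may move diagonally): it controls the center.
By R4 (it satisfies condition H, it scores a point, it is in category W1): it is pinned.
By R9 (it satisfies condition C): it has attribute Q.
By R16 (it controls the center, it is on a home square, it is in state L): it is adjacent to an enemy.
By R1 (it has attribute Q, it is tagged V): it has moved this turn.
By R2 (it is pinned): it is immobilized.
By R3 (it is adjacent to an enemy, it satisfies condition J): it is promoted.
By R15 (it is promoted, it scores a point, it has moved this turn): it is removed.
By R21 (it is removed, it carries flag N): it is en prise.
By R22 (it is immobilized, it is in category W1): it is defended.
By R5 (it is en prise, it is in category W1): it satisfies condition W.
By R12 (it satisfies condition W, it is defended, it satisfies condition A): it is in check.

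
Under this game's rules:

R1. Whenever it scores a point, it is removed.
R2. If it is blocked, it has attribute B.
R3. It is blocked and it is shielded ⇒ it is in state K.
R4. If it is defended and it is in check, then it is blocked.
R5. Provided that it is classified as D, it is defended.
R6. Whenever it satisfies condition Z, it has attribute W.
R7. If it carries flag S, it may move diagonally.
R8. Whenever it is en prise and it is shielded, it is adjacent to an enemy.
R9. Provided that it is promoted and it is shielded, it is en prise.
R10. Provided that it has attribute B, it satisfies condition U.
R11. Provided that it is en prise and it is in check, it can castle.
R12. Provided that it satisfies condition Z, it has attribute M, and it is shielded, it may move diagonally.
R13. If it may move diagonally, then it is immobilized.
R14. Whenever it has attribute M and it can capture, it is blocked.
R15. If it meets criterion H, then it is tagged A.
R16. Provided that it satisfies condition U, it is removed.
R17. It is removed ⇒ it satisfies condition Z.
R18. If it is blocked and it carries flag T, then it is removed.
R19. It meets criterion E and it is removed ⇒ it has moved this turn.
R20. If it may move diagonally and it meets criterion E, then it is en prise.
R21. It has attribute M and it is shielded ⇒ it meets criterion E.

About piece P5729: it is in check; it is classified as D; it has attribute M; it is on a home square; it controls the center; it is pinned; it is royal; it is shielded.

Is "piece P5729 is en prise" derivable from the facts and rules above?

Yes

By R5 (it is classified as D): it is defended.
By R21 (it has attribute M, it is shielded): it meets criterion E.
By R4 (it is defended, it is in check): it is blocked.
By R2 (it is blocked): it has attribute B.
By R10 (it has attribute B): it satisfies condition U.
By R16 (it satisfies condition U): it is removed.
By R17 (it is removed): it satisfies condition Z.
By R12 (it satisfies condition Z, it has attribute M, it is shielded): it may move diagonally.
By R20 (it may move diagonally, it meets criterion E): it is en prise.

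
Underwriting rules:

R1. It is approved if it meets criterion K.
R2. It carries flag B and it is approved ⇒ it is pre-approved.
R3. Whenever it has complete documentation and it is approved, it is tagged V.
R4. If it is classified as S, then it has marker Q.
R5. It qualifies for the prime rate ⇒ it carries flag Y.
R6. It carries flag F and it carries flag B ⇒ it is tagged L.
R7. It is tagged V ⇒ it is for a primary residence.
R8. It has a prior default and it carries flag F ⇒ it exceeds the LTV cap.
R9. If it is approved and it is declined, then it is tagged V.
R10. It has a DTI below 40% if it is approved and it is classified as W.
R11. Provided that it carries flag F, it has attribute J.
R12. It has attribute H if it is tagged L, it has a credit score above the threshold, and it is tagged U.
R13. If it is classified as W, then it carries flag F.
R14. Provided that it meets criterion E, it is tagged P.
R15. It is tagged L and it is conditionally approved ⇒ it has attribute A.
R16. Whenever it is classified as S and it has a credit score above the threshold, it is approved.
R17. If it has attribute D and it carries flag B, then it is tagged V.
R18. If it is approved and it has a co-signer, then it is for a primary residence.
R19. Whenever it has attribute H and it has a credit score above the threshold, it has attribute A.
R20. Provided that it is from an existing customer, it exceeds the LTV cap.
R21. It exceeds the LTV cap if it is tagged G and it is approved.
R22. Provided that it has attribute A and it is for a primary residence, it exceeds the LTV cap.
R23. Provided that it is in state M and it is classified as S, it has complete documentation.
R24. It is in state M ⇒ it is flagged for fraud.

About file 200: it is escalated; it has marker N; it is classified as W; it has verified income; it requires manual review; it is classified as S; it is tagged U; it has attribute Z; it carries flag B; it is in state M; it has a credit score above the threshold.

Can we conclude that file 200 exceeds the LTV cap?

By R13 (it is classified as W): it carries flag F.
By R16 (it is classified as S, it has a credit score above the threshold): it is approved.
By R23 (it is in state M, it is classified as S): it has complete documentation.
By R3 (it has complete documentation, it is approved): it is tagged V.
By R6 (it carries flag F, it carries flag B): it is tagged L.
By R7 (it is tagged V): it is for a primary residence.
By R12 (it is tagged L, it has a credit score above the threshold, it is tagged U): it has attribute H.
By R19 (it has attribute H, it has a credit score above the threshold): it has attribute A.
By R22 (it has attribute A, it is for a primary residence): it exceeds the LTV cap.

Yes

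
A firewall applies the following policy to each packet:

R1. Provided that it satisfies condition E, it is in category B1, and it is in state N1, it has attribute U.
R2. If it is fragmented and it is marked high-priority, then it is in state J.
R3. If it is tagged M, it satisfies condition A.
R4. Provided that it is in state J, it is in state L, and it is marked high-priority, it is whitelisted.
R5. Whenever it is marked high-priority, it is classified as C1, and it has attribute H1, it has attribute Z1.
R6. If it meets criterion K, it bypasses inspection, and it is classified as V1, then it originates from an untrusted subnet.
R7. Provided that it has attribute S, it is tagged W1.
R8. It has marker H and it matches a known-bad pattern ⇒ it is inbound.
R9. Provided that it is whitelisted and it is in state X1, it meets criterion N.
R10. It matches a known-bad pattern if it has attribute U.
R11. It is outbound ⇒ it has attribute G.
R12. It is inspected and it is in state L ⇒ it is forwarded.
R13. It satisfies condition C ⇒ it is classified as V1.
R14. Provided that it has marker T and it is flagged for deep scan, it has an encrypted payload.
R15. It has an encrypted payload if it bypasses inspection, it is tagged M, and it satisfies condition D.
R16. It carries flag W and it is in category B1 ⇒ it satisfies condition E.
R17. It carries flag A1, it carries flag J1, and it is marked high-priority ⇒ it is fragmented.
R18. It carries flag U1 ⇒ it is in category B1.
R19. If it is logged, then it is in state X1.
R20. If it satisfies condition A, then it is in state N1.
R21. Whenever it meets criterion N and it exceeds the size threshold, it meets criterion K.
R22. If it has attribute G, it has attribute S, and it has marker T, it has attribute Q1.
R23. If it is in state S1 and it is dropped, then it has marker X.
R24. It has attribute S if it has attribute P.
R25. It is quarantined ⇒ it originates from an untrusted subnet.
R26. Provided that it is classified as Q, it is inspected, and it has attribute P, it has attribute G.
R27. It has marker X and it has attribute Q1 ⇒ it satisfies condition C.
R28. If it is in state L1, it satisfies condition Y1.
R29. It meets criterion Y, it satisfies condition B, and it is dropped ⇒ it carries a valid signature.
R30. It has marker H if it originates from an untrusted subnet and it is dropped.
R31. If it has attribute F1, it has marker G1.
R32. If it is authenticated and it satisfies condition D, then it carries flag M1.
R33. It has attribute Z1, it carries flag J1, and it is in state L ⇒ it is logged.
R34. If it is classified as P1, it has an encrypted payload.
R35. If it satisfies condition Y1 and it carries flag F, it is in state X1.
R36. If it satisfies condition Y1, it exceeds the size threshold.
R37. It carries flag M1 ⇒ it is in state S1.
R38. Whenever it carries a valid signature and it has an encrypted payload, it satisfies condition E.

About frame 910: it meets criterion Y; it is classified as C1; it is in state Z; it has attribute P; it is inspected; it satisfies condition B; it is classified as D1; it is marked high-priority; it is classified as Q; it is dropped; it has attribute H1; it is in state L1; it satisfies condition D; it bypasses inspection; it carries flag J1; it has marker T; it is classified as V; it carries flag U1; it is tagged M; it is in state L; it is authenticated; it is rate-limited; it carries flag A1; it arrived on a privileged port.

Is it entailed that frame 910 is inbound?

By R3 (it is tagged M): it satisfies condition A.
By R5 (it is marked high-priority, it is classified as C1, it has attribute H1): it has attribute Z1.
By R15 (it bypasses inspection, it is tagged M, it satisfies condition D): it has an encrypted payload.
By R17 (it carries flag A1, it carries flag J1, it is marked high-priority): it is fragmented.
By R18 (it carries flag U1): it is in category B1.
By R20 (it satisfies condition A): it is in state N1.
By R24 (it has attribute P): it has attribute S.
By R26 (it is classified as Q, it is inspected, it has attribute P): it has attribute G.
By R28 (it is in state L1): it satisfies condition Y1.
By R29 (it meets criterion Y, it satisfies condition B, it is dropped): it carries a valid signature.
By R32 (it is authenticated, it satisfies condition D): it carries flag M1.
By R33 (it has attribute Z1, it carries flag J1, it is in state L): it is logged.
By R36 (it satisfies condition Y1): it exceeds the size threshold.
By R37 (it carries flag M1): it is in state S1.
By R38 (it carries a valid signature, it has an encrypted payload): it satisfies condition E.
By R1 (it satisfies condition E, it is in category B1, it is in state N1): it has attribute U.
By R2 (it is fragmented, it is marked high-priority): it is in state J.
By R4 (it is in state J, it is in state L, it is marked high-priority): it is whitelisted.
By R10 (it has attribute U): it matches a known-bad pattern.
By R19 (it is logged): it is in state X1.
By R22 (it has attribute G, it has attribute S, it has marker T): it has attribute Q1.
By R23 (it is in state S1, it is dropped): it has marker X.
By R27 (it has marker X, it has attribute Q1): it satisfies condition C.
By R9 (it is whitelisted, it is in state X1): it meets criterion N.
By R13 (it satisfies condition C): it is classified as V1.
By R21 (it meets criterion N, it exceeds the size threshold): it meets criterion K.
By R6 (it meets criterion K, it bypasses inspection, it is classified as V1): it originates from an untrusted subnet.
By R30 (it originates from an untrusted subnet, it is dropped): it has marker H.
By R8 (it has marker H, it matches a known-bad pattern): it is inbound.

Yes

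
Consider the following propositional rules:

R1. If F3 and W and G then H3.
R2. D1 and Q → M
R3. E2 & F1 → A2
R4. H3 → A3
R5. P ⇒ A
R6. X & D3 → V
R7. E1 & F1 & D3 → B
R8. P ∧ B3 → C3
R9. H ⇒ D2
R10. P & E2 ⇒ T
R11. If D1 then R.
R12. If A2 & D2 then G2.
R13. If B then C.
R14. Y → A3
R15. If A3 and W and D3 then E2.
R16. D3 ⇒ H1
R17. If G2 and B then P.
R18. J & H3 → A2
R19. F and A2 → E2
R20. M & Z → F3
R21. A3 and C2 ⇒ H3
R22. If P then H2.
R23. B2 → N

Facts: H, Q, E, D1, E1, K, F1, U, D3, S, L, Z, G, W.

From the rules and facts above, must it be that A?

M  (by R2: D1, Q)
B  (by R7: E1, F1, D3)
D2  (by R9: H)
F3  (by R20: M, Z)
H3  (by R1: F3, W, G)
A3  (by R4: H3)
E2  (by R15: A3, W, D3)
A2  (by R3: E2, F1)
G2  (by R12: A2, D2)
P  (by R17: G2, B)
A  (by R5: P)

Yes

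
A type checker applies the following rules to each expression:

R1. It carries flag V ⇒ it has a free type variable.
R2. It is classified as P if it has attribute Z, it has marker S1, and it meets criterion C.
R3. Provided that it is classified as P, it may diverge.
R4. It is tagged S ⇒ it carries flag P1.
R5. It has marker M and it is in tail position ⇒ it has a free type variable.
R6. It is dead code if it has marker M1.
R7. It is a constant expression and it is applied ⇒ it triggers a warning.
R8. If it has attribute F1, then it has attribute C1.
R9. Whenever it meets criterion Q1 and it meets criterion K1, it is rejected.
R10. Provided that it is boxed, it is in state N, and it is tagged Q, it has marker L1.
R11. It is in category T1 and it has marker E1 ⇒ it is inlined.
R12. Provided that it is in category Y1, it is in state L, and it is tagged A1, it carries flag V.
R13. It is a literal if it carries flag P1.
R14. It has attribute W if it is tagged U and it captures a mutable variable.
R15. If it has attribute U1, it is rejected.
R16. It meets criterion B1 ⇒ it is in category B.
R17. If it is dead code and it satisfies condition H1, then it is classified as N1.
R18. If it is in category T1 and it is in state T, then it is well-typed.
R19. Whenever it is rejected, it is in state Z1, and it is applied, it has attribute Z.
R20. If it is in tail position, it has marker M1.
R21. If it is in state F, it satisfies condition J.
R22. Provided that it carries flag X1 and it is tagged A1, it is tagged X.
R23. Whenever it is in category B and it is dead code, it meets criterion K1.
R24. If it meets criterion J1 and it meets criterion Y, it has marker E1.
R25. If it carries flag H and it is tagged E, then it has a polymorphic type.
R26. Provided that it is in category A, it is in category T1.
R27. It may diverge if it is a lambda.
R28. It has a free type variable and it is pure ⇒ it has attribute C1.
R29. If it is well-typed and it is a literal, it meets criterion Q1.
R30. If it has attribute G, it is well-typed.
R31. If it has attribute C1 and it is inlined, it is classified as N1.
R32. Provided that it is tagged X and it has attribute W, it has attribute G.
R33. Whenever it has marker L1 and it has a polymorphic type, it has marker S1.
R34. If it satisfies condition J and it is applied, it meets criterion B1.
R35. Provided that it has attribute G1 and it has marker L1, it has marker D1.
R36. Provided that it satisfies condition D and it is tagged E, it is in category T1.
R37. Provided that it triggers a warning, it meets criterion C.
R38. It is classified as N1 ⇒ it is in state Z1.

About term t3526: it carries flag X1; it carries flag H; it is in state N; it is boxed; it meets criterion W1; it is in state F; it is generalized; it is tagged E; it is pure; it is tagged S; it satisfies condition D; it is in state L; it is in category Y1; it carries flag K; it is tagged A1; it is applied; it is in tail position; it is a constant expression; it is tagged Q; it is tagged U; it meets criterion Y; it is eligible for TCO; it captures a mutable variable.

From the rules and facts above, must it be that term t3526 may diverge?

No

Forward chaining from the given facts derives: carries flag P1, triggers a warning, has marker L1, carries flag V, is a literal, has attribute W, has marker M1, satisfies condition J, is tagged X, has a polymorphic type, has attribute G, has marker S1, meets criterion B1, is in category T1, meets criterion C, has a free type variable, is dead code, is in category B, meets criterion K1, has attribute C1, is well-typed, meets criterion Q1, is rejected.
Rules concluding "it may diverge": R3 needs "it is classified as P"; R27 needs "it is a lambda" — none of these are established.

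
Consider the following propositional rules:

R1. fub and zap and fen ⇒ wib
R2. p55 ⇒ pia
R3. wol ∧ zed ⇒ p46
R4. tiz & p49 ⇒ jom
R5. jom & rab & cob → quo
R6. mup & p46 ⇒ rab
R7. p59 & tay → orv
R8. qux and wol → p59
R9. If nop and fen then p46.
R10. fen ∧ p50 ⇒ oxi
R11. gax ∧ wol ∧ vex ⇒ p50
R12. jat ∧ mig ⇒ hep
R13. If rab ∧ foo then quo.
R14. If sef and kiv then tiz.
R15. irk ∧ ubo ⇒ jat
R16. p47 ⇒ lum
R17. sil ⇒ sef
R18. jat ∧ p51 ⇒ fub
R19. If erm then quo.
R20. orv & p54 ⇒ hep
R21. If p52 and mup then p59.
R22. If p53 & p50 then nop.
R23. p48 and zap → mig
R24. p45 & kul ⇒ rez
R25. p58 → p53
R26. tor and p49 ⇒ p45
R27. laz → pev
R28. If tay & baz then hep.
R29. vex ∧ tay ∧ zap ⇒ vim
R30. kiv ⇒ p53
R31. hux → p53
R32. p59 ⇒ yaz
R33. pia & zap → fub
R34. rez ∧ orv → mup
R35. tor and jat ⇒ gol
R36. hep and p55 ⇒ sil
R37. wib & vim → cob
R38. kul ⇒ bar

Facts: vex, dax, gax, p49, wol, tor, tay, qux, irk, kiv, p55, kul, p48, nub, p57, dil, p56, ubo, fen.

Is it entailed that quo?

Forward chaining from the given facts derives: pia, p59, p50, jat, p45, p53, yaz, gol, bar, orv, oxi, nop, rez, mup, p46, rab.
Rules concluding quo: R5 needs jom; R13 needs foo; R19 needs erm — none of these are established.

No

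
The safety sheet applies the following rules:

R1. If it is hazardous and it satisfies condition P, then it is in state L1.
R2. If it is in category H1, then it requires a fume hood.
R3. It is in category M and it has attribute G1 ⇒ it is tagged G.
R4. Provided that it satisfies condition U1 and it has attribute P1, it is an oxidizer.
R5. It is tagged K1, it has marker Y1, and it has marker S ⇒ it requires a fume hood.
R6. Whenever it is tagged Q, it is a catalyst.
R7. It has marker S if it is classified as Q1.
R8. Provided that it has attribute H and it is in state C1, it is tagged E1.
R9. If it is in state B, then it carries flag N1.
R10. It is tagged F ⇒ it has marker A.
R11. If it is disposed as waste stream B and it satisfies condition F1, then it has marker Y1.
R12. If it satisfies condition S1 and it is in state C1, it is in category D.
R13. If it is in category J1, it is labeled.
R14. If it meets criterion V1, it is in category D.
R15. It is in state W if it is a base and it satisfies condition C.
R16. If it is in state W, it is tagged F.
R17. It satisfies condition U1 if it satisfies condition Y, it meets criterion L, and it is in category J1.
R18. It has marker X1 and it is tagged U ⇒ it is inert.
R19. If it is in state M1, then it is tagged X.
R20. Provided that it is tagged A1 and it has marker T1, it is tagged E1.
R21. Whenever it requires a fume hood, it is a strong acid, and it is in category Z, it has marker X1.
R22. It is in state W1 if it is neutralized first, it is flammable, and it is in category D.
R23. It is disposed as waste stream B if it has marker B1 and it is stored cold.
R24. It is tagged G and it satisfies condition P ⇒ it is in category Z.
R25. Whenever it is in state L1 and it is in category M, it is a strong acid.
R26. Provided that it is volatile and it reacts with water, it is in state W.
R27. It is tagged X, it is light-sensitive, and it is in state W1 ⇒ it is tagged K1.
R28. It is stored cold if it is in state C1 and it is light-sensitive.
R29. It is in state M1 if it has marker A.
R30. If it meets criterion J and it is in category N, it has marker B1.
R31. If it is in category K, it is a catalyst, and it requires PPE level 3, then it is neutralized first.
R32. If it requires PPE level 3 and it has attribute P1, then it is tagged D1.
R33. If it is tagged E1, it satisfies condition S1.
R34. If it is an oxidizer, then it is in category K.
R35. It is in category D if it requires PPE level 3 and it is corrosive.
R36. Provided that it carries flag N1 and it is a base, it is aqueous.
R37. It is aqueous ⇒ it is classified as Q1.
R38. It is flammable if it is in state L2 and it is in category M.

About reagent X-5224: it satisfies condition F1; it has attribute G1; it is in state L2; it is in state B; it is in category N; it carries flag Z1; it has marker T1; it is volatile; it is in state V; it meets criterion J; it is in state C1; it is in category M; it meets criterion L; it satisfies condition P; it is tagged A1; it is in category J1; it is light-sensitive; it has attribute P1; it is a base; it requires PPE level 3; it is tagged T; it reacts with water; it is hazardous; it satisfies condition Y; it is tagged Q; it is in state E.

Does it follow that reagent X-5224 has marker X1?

By R1 (it is hazardous, it satisfies condition P): it is in state L1.
By R3 (it is in category M, it has attribute G1): it is tagged G.
By R6 (it is tagged Q): it is a catalyst.
By R9 (it is in state B): it carries flag N1.
By R17 (it satisfies condition Y, it meets criterion L, it is in category J1): it satisfies condition U1.
By R20 (it is tagged A1, it has marker T1): it is tagged E1.
By R24 (it is tagged G, it satisfies condition P): it is in category Z.
By R25 (it is in state L1, it is in category M): it is a strong acid.
By R26 (it is volatile, it reacts with water): it is in state W.
By R28 (it is in state C1, it is light-sensitive): it is stored cold.
By R30 (it meets criterion J, it is in category N): it has marker B1.
By R33 (it is tagged E1): it satisfies condition S1.
By R36 (it carries flag N1, it is a base): it is aqueous.
By R37 (it is aqueous): it is classified as Q1.
By R38 (it is in state L2, it is in category M): it is flammable.
By R4 (it satisfies condition U1, it has attribute P1): it is an oxidizer.
By R7 (it is classified as Q1): it has marker S.
By R12 (it satisfies condition S1, it is in state C1): it is in category D.
By R16 (it is in state W): it is tagged F.
By R23 (it has marker B1, it is stored cold): it is disposed as waste stream B.
By R34 (it is an oxidizer): it is in category K.
By R10 (it is tagged F): it has marker A.
By R11 (it is disposed as waste stream B, it satisfies condition F1): it has marker Y1.
By R29 (it has marker A): it is in state M1.
By R31 (it is in category K, it is a catalyst, it requires PPE level 3): it is neutralized first.
By R19 (it is in state M1): it is tagged X.
By R22 (it is neutralized first, it is flammable, it is in category D): it is in state W1.
By R27 (it is tagged X, it is light-sensitive, it is in state W1): it is tagged K1.
By R5 (it is tagged K1, it has marker Y1, it has marker S): it requires a fume hood.
By R21 (it requires a fume hood, it is a strong acid, it is in category Z): it has marker X1.

Yes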